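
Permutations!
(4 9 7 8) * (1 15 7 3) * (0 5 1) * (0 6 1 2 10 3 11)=[5, 15, 10, 6, 9, 2, 1, 8, 4, 11, 3, 0, 12, 13, 14, 7]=(0 5 2 10 3 6 1 15 7 8 4 9 11)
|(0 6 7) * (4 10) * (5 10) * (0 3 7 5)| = 10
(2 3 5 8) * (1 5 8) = (1 5)(2 3 8) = [0, 5, 3, 8, 4, 1, 6, 7, 2]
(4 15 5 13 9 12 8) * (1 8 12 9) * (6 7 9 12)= (1 8 4 15 5 13)(6 7 9 12)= [0, 8, 2, 3, 15, 13, 7, 9, 4, 12, 10, 11, 6, 1, 14, 5]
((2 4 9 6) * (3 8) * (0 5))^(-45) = ((0 5)(2 4 9 6)(3 8))^(-45) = (0 5)(2 6 9 4)(3 8)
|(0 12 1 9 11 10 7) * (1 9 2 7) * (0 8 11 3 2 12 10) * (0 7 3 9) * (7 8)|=4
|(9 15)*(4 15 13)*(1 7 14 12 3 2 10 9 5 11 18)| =14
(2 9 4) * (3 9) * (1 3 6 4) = [0, 3, 6, 9, 2, 5, 4, 7, 8, 1] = (1 3 9)(2 6 4)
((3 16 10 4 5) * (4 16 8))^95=((3 8 4 5)(10 16))^95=(3 5 4 8)(10 16)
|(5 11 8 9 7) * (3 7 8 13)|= 10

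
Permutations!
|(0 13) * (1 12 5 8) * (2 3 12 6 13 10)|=|(0 10 2 3 12 5 8 1 6 13)|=10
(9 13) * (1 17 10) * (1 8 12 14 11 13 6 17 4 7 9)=[0, 4, 2, 3, 7, 5, 17, 9, 12, 6, 8, 13, 14, 1, 11, 15, 16, 10]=(1 4 7 9 6 17 10 8 12 14 11 13)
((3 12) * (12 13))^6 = (13)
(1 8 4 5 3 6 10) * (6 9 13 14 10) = (1 8 4 5 3 9 13 14 10) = [0, 8, 2, 9, 5, 3, 6, 7, 4, 13, 1, 11, 12, 14, 10]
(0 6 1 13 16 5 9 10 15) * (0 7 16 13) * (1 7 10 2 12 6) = (0 1)(2 12 6 7 16 5 9)(10 15) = [1, 0, 12, 3, 4, 9, 7, 16, 8, 2, 15, 11, 6, 13, 14, 10, 5]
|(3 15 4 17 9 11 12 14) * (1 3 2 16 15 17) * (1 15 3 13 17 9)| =42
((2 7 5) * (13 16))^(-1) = ((2 7 5)(13 16))^(-1) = (2 5 7)(13 16)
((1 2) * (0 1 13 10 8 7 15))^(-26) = ((0 1 2 13 10 8 7 15))^(-26) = (0 7 10 2)(1 15 8 13)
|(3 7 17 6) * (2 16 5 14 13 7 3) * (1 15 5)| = 10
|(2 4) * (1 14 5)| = 6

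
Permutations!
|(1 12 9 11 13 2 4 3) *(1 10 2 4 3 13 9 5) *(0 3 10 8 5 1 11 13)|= 8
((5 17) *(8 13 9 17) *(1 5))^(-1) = (1 17 9 13 8 5)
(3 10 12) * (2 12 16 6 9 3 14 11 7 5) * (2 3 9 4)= [0, 1, 12, 10, 2, 3, 4, 5, 8, 9, 16, 7, 14, 13, 11, 15, 6]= (2 12 14 11 7 5 3 10 16 6 4)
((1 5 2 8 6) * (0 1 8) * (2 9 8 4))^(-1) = (0 2 4 6 8 9 5 1)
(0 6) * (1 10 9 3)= (0 6)(1 10 9 3)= [6, 10, 2, 1, 4, 5, 0, 7, 8, 3, 9]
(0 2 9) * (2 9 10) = (0 9)(2 10) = [9, 1, 10, 3, 4, 5, 6, 7, 8, 0, 2]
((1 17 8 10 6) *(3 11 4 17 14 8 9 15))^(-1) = (1 6 10 8 14)(3 15 9 17 4 11)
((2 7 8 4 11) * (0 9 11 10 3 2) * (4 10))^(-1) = (0 11 9)(2 3 10 8 7)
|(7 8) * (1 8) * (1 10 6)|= |(1 8 7 10 6)|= 5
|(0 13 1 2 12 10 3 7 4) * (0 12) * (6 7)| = |(0 13 1 2)(3 6 7 4 12 10)| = 12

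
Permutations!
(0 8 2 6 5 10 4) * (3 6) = (0 8 2 3 6 5 10 4) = [8, 1, 3, 6, 0, 10, 5, 7, 2, 9, 4]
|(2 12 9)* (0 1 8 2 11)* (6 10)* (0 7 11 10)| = |(0 1 8 2 12 9 10 6)(7 11)| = 8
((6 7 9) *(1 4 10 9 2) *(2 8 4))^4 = (4 7 9)(6 10 8)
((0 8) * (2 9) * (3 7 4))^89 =(0 8)(2 9)(3 4 7)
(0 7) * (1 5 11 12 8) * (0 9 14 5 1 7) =(5 11 12 8 7 9 14) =[0, 1, 2, 3, 4, 11, 6, 9, 7, 14, 10, 12, 8, 13, 5]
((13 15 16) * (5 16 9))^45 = ((5 16 13 15 9))^45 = (16)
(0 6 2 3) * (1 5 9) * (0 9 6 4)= (0 4)(1 5 6 2 3 9)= [4, 5, 3, 9, 0, 6, 2, 7, 8, 1]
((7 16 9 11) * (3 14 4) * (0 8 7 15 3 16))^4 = ((0 8 7)(3 14 4 16 9 11 15))^4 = (0 8 7)(3 9 14 11 4 15 16)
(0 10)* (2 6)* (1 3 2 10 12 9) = (0 12 9 1 3 2 6 10) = [12, 3, 6, 2, 4, 5, 10, 7, 8, 1, 0, 11, 9]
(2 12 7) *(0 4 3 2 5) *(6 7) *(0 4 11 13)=(0 11 13)(2 12 6 7 5 4 3)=[11, 1, 12, 2, 3, 4, 7, 5, 8, 9, 10, 13, 6, 0]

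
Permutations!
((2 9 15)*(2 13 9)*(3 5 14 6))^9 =((3 5 14 6)(9 15 13))^9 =(15)(3 5 14 6)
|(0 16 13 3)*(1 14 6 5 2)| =20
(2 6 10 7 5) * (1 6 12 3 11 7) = [0, 6, 12, 11, 4, 2, 10, 5, 8, 9, 1, 7, 3] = (1 6 10)(2 12 3 11 7 5)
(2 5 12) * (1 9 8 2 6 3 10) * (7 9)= (1 7 9 8 2 5 12 6 3 10)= [0, 7, 5, 10, 4, 12, 3, 9, 2, 8, 1, 11, 6]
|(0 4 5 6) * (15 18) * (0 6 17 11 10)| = |(0 4 5 17 11 10)(15 18)| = 6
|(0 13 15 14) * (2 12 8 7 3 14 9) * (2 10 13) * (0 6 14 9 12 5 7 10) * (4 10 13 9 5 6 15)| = 33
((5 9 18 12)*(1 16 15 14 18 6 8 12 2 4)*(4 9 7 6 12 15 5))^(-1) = (1 4 12 9 2 18 14 15 8 6 7 5 16)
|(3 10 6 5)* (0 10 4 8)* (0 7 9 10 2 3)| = |(0 2 3 4 8 7 9 10 6 5)| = 10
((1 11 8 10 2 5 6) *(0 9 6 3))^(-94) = ((0 9 6 1 11 8 10 2 5 3))^(-94) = (0 10 6 5 11)(1 3 8 9 2)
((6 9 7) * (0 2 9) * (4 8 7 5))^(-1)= (0 6 7 8 4 5 9 2)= ((0 2 9 5 4 8 7 6))^(-1)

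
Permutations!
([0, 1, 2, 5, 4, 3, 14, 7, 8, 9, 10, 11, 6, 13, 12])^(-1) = (3 5)(6 12 14)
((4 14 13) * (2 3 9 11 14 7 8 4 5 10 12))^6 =((2 3 9 11 14 13 5 10 12)(4 7 8))^6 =(2 5 11)(3 10 14)(9 12 13)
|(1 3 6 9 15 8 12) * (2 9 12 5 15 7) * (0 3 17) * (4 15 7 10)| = |(0 3 6 12 1 17)(2 9 10 4 15 8 5 7)| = 24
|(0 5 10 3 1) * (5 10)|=4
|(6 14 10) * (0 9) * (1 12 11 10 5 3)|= |(0 9)(1 12 11 10 6 14 5 3)|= 8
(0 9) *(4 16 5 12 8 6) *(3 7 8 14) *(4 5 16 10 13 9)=(16)(0 4 10 13 9)(3 7 8 6 5 12 14)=[4, 1, 2, 7, 10, 12, 5, 8, 6, 0, 13, 11, 14, 9, 3, 15, 16]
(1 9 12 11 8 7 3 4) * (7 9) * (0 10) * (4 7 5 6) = (0 10)(1 5 6 4)(3 7)(8 9 12 11) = [10, 5, 2, 7, 1, 6, 4, 3, 9, 12, 0, 8, 11]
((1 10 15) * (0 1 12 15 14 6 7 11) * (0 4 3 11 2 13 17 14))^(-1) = (0 10 1)(2 7 6 14 17 13)(3 4 11)(12 15)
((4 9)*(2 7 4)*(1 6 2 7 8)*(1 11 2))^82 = ((1 6)(2 8 11)(4 9 7))^82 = (2 8 11)(4 9 7)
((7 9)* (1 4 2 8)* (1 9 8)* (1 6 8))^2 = (1 2 8 7 4 6 9)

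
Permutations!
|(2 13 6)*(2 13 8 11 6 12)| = |(2 8 11 6 13 12)| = 6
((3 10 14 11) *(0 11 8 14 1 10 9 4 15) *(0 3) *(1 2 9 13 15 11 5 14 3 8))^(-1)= (0 11 4 9 2 10 1 14 5)(3 8 15 13)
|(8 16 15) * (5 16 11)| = 5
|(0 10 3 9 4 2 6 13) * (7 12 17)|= |(0 10 3 9 4 2 6 13)(7 12 17)|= 24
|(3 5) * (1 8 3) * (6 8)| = 5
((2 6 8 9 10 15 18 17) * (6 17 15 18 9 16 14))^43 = (2 17)(6 14 16 8)(9 15 18 10)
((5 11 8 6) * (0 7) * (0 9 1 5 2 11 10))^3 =((0 7 9 1 5 10)(2 11 8 6))^3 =(0 1)(2 6 8 11)(5 7)(9 10)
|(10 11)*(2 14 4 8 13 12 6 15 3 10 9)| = 12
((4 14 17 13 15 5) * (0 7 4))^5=(0 13 4 5 17 7 15 14)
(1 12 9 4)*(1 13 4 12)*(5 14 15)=(4 13)(5 14 15)(9 12)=[0, 1, 2, 3, 13, 14, 6, 7, 8, 12, 10, 11, 9, 4, 15, 5]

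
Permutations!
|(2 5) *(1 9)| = 2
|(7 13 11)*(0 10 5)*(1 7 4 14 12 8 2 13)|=42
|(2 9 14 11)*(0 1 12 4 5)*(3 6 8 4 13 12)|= |(0 1 3 6 8 4 5)(2 9 14 11)(12 13)|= 28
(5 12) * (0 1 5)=(0 1 5 12)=[1, 5, 2, 3, 4, 12, 6, 7, 8, 9, 10, 11, 0]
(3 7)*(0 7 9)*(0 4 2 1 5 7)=(1 5 7 3 9 4 2)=[0, 5, 1, 9, 2, 7, 6, 3, 8, 4]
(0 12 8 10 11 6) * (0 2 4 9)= (0 12 8 10 11 6 2 4 9)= [12, 1, 4, 3, 9, 5, 2, 7, 10, 0, 11, 6, 8]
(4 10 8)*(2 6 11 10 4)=[0, 1, 6, 3, 4, 5, 11, 7, 2, 9, 8, 10]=(2 6 11 10 8)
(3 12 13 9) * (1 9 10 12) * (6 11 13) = (1 9 3)(6 11 13 10 12) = [0, 9, 2, 1, 4, 5, 11, 7, 8, 3, 12, 13, 6, 10]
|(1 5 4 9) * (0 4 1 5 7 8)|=|(0 4 9 5 1 7 8)|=7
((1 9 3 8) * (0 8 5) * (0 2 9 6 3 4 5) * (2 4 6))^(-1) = ((0 8 1 2 9 6 3)(4 5))^(-1) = (0 3 6 9 2 1 8)(4 5)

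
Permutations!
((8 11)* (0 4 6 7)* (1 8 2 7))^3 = (0 1 2 4 8 7 6 11)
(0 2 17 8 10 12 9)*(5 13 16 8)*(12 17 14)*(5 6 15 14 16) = [2, 1, 16, 3, 4, 13, 15, 7, 10, 0, 17, 11, 9, 5, 12, 14, 8, 6] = (0 2 16 8 10 17 6 15 14 12 9)(5 13)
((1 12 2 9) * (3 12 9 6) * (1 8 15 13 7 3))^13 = (1 15 3 6 8 7 2 9 13 12)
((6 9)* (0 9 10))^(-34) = (0 6)(9 10)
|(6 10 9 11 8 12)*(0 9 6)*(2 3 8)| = |(0 9 11 2 3 8 12)(6 10)| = 14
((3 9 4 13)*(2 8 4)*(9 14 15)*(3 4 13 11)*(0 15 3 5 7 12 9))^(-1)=(0 15)(2 9 12 7 5 11 4 13 8)(3 14)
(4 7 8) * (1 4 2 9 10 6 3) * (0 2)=(0 2 9 10 6 3 1 4 7 8)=[2, 4, 9, 1, 7, 5, 3, 8, 0, 10, 6]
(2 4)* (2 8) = (2 4 8) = [0, 1, 4, 3, 8, 5, 6, 7, 2]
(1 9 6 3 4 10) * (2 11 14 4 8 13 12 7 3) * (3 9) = (1 3 8 13 12 7 9 6 2 11 14 4 10) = [0, 3, 11, 8, 10, 5, 2, 9, 13, 6, 1, 14, 7, 12, 4]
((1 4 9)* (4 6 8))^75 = (9)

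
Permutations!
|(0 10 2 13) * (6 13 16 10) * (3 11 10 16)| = 12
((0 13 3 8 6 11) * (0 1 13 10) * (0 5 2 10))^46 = (1 6 3)(2 10 5)(8 13 11)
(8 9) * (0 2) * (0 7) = (0 2 7)(8 9) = [2, 1, 7, 3, 4, 5, 6, 0, 9, 8]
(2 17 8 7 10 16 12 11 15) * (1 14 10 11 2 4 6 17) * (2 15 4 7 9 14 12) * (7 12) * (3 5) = [0, 7, 1, 5, 6, 3, 17, 11, 9, 14, 16, 4, 15, 13, 10, 12, 2, 8] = (1 7 11 4 6 17 8 9 14 10 16 2)(3 5)(12 15)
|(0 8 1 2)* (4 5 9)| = |(0 8 1 2)(4 5 9)| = 12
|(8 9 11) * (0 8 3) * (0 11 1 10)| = 10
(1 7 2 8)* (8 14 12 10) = (1 7 2 14 12 10 8) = [0, 7, 14, 3, 4, 5, 6, 2, 1, 9, 8, 11, 10, 13, 12]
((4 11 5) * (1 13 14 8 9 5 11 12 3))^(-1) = (1 3 12 4 5 9 8 14 13)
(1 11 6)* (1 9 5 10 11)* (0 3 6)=(0 3 6 9 5 10 11)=[3, 1, 2, 6, 4, 10, 9, 7, 8, 5, 11, 0]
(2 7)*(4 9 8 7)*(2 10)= [0, 1, 4, 3, 9, 5, 6, 10, 7, 8, 2]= (2 4 9 8 7 10)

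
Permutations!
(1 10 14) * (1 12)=(1 10 14 12)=[0, 10, 2, 3, 4, 5, 6, 7, 8, 9, 14, 11, 1, 13, 12]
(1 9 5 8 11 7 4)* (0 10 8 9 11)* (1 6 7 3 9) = [10, 11, 2, 9, 6, 1, 7, 4, 0, 5, 8, 3] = (0 10 8)(1 11 3 9 5)(4 6 7)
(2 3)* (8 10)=(2 3)(8 10)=[0, 1, 3, 2, 4, 5, 6, 7, 10, 9, 8]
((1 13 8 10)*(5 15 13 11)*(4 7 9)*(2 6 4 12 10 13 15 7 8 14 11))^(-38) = (15)(1 2 6 4 8 13 14 11 5 7 9 12 10)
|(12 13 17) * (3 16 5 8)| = |(3 16 5 8)(12 13 17)| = 12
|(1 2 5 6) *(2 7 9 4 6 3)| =15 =|(1 7 9 4 6)(2 5 3)|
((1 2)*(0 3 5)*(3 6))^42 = ((0 6 3 5)(1 2))^42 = (0 3)(5 6)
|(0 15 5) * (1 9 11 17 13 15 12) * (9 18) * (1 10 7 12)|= 9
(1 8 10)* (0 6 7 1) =(0 6 7 1 8 10) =[6, 8, 2, 3, 4, 5, 7, 1, 10, 9, 0]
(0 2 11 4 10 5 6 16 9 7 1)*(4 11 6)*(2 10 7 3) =[10, 0, 6, 2, 7, 4, 16, 1, 8, 3, 5, 11, 12, 13, 14, 15, 9] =(0 10 5 4 7 1)(2 6 16 9 3)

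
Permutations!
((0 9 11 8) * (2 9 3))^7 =((0 3 2 9 11 8))^7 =(0 3 2 9 11 8)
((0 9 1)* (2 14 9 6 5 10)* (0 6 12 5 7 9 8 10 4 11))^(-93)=((0 12 5 4 11)(1 6 7 9)(2 14 8 10))^(-93)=(0 5 11 12 4)(1 9 7 6)(2 10 8 14)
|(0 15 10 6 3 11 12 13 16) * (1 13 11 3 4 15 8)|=20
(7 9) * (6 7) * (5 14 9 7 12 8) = (5 14 9 6 12 8) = [0, 1, 2, 3, 4, 14, 12, 7, 5, 6, 10, 11, 8, 13, 9]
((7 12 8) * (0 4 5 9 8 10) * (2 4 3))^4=((0 3 2 4 5 9 8 7 12 10))^4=(0 5 12 2 8)(3 9 10 4 7)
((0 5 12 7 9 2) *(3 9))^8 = (0 5 12 7 3 9 2)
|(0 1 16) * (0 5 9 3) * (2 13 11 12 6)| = |(0 1 16 5 9 3)(2 13 11 12 6)| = 30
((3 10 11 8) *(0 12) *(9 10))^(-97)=((0 12)(3 9 10 11 8))^(-97)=(0 12)(3 11 9 8 10)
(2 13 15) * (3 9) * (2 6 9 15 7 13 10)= (2 10)(3 15 6 9)(7 13)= [0, 1, 10, 15, 4, 5, 9, 13, 8, 3, 2, 11, 12, 7, 14, 6]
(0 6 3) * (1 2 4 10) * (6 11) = [11, 2, 4, 0, 10, 5, 3, 7, 8, 9, 1, 6] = (0 11 6 3)(1 2 4 10)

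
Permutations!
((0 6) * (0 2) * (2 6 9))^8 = (0 2 9)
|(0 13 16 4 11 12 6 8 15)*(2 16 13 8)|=6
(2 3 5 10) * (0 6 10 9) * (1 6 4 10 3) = (0 4 10 2 1 6 3 5 9) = [4, 6, 1, 5, 10, 9, 3, 7, 8, 0, 2]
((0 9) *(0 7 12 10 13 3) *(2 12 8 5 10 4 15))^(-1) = ((0 9 7 8 5 10 13 3)(2 12 4 15))^(-1) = (0 3 13 10 5 8 7 9)(2 15 4 12)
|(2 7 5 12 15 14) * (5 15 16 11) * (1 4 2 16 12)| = 9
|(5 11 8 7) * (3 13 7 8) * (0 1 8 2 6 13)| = |(0 1 8 2 6 13 7 5 11 3)| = 10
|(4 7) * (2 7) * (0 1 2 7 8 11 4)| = |(0 1 2 8 11 4 7)| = 7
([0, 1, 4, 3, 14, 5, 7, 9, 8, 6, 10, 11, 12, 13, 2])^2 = [0, 1, 14, 3, 2, 5, 9, 6, 8, 7, 10, 11, 12, 13, 4]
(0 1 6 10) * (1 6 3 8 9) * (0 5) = (0 6 10 5)(1 3 8 9) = [6, 3, 2, 8, 4, 0, 10, 7, 9, 1, 5]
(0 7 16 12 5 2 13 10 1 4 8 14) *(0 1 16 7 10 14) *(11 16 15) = [10, 4, 13, 3, 8, 2, 6, 7, 0, 9, 15, 16, 5, 14, 1, 11, 12] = (0 10 15 11 16 12 5 2 13 14 1 4 8)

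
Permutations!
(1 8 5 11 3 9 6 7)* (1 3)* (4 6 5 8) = [0, 4, 2, 9, 6, 11, 7, 3, 8, 5, 10, 1] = (1 4 6 7 3 9 5 11)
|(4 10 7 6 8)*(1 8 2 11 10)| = 15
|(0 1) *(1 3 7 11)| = 5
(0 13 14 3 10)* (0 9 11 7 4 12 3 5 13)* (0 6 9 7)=(0 6 9 11)(3 10 7 4 12)(5 13 14)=[6, 1, 2, 10, 12, 13, 9, 4, 8, 11, 7, 0, 3, 14, 5]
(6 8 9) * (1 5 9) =(1 5 9 6 8) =[0, 5, 2, 3, 4, 9, 8, 7, 1, 6]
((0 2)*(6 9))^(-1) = (0 2)(6 9)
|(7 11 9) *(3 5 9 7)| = 6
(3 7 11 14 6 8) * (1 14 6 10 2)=(1 14 10 2)(3 7 11 6 8)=[0, 14, 1, 7, 4, 5, 8, 11, 3, 9, 2, 6, 12, 13, 10]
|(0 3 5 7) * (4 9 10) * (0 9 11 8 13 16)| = |(0 3 5 7 9 10 4 11 8 13 16)| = 11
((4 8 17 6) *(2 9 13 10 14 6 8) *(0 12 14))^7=((0 12 14 6 4 2 9 13 10)(8 17))^7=(0 13 2 6 12 10 9 4 14)(8 17)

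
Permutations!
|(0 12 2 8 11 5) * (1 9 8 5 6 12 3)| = |(0 3 1 9 8 11 6 12 2 5)| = 10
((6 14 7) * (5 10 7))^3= ((5 10 7 6 14))^3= (5 6 10 14 7)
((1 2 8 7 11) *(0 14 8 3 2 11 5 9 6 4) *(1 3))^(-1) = (0 4 6 9 5 7 8 14)(1 2 3 11) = ((0 14 8 7 5 9 6 4)(1 11 3 2))^(-1)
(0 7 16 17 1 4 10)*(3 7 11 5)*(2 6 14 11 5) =(0 5 3 7 16 17 1 4 10)(2 6 14 11) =[5, 4, 6, 7, 10, 3, 14, 16, 8, 9, 0, 2, 12, 13, 11, 15, 17, 1]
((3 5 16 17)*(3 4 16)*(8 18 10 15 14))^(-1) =(3 5)(4 17 16)(8 14 15 10 18)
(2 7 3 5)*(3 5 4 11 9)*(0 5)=(0 5 2 7)(3 4 11 9)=[5, 1, 7, 4, 11, 2, 6, 0, 8, 3, 10, 9]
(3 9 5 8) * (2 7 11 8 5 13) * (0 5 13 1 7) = (0 5 13 2)(1 7 11 8 3 9) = [5, 7, 0, 9, 4, 13, 6, 11, 3, 1, 10, 8, 12, 2]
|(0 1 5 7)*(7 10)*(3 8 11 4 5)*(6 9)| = 18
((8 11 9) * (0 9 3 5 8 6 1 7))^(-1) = (0 7 1 6 9)(3 11 8 5)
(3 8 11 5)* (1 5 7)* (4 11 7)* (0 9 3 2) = (0 9 3 8 7 1 5 2)(4 11) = [9, 5, 0, 8, 11, 2, 6, 1, 7, 3, 10, 4]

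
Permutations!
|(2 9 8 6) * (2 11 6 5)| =|(2 9 8 5)(6 11)| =4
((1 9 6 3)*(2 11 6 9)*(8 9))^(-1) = (1 3 6 11 2)(8 9)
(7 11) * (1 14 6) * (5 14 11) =[0, 11, 2, 3, 4, 14, 1, 5, 8, 9, 10, 7, 12, 13, 6] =(1 11 7 5 14 6)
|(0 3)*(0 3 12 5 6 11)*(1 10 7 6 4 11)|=20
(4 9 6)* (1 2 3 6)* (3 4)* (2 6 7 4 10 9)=[0, 6, 10, 7, 2, 5, 3, 4, 8, 1, 9]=(1 6 3 7 4 2 10 9)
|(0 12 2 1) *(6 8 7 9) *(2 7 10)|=9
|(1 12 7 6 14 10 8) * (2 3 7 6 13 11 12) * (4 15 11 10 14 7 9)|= |(1 2 3 9 4 15 11 12 6 7 13 10 8)|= 13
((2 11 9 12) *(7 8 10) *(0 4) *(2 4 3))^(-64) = ((0 3 2 11 9 12 4)(7 8 10))^(-64) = (0 4 12 9 11 2 3)(7 10 8)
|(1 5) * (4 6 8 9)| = |(1 5)(4 6 8 9)| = 4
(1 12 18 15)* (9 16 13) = (1 12 18 15)(9 16 13) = [0, 12, 2, 3, 4, 5, 6, 7, 8, 16, 10, 11, 18, 9, 14, 1, 13, 17, 15]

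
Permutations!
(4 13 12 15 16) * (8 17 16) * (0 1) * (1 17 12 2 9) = (0 17 16 4 13 2 9 1)(8 12 15) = [17, 0, 9, 3, 13, 5, 6, 7, 12, 1, 10, 11, 15, 2, 14, 8, 4, 16]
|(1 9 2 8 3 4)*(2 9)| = 5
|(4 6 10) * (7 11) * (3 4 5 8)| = 6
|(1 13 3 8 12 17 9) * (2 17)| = 8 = |(1 13 3 8 12 2 17 9)|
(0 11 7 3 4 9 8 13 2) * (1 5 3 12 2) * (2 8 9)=(0 11 7 12 8 13 1 5 3 4 2)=[11, 5, 0, 4, 2, 3, 6, 12, 13, 9, 10, 7, 8, 1]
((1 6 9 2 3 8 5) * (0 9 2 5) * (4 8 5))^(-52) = ((0 9 4 8)(1 6 2 3 5))^(-52) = (9)(1 3 6 5 2)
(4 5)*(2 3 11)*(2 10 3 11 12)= (2 11 10 3 12)(4 5)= [0, 1, 11, 12, 5, 4, 6, 7, 8, 9, 3, 10, 2]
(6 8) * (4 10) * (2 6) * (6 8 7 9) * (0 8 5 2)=[8, 1, 5, 3, 10, 2, 7, 9, 0, 6, 4]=(0 8)(2 5)(4 10)(6 7 9)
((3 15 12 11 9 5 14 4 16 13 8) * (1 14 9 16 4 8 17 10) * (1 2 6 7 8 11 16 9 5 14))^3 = ((2 6 7 8 3 15 12 16 13 17 10)(9 14 11))^3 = (2 8 12 17 6 3 16 10 7 15 13)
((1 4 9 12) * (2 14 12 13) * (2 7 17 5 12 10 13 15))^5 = ((1 4 9 15 2 14 10 13 7 17 5 12))^5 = (1 14 5 15 7 4 10 12 2 17 9 13)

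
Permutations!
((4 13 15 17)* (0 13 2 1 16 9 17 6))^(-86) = (0 15)(1 4 9)(2 17 16)(6 13)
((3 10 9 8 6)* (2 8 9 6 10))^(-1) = (2 3 6 10 8)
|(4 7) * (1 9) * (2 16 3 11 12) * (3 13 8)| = 14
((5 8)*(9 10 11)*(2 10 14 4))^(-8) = ((2 10 11 9 14 4)(5 8))^(-8) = (2 14 11)(4 9 10)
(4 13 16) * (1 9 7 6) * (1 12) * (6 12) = (1 9 7 12)(4 13 16) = [0, 9, 2, 3, 13, 5, 6, 12, 8, 7, 10, 11, 1, 16, 14, 15, 4]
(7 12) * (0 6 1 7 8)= (0 6 1 7 12 8)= [6, 7, 2, 3, 4, 5, 1, 12, 0, 9, 10, 11, 8]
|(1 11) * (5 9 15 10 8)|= 10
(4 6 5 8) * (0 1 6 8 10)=(0 1 6 5 10)(4 8)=[1, 6, 2, 3, 8, 10, 5, 7, 4, 9, 0]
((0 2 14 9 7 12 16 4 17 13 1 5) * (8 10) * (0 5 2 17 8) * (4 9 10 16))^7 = (17)(4 8 16 9 7 12)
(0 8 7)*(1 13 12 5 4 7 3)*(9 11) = (0 8 3 1 13 12 5 4 7)(9 11) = [8, 13, 2, 1, 7, 4, 6, 0, 3, 11, 10, 9, 5, 12]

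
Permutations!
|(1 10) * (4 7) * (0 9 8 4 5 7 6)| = |(0 9 8 4 6)(1 10)(5 7)| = 10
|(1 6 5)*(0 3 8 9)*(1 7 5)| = |(0 3 8 9)(1 6)(5 7)| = 4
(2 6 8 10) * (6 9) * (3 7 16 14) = [0, 1, 9, 7, 4, 5, 8, 16, 10, 6, 2, 11, 12, 13, 3, 15, 14] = (2 9 6 8 10)(3 7 16 14)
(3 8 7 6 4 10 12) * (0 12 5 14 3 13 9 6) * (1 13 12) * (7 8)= (0 1 13 9 6 4 10 5 14 3 7)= [1, 13, 2, 7, 10, 14, 4, 0, 8, 6, 5, 11, 12, 9, 3]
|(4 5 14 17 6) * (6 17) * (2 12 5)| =|(17)(2 12 5 14 6 4)| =6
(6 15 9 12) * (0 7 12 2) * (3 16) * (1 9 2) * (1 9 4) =(0 7 12 6 15 2)(1 4)(3 16) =[7, 4, 0, 16, 1, 5, 15, 12, 8, 9, 10, 11, 6, 13, 14, 2, 3]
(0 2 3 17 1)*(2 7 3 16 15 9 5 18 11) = (0 7 3 17 1)(2 16 15 9 5 18 11) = [7, 0, 16, 17, 4, 18, 6, 3, 8, 5, 10, 2, 12, 13, 14, 9, 15, 1, 11]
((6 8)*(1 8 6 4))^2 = ((1 8 4))^2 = (1 4 8)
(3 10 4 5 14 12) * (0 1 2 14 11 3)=(0 1 2 14 12)(3 10 4 5 11)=[1, 2, 14, 10, 5, 11, 6, 7, 8, 9, 4, 3, 0, 13, 12]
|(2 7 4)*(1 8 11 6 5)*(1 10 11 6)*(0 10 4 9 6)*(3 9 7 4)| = |(0 10 11 1 8)(2 4)(3 9 6 5)| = 20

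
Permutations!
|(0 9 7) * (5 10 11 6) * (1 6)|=|(0 9 7)(1 6 5 10 11)|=15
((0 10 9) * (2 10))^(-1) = ((0 2 10 9))^(-1) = (0 9 10 2)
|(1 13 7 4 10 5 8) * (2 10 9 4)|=|(1 13 7 2 10 5 8)(4 9)|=14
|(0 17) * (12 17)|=|(0 12 17)|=3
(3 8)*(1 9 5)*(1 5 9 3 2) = (9)(1 3 8 2) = [0, 3, 1, 8, 4, 5, 6, 7, 2, 9]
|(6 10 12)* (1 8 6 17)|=|(1 8 6 10 12 17)|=6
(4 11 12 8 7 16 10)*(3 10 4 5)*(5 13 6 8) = (3 10 13 6 8 7 16 4 11 12 5) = [0, 1, 2, 10, 11, 3, 8, 16, 7, 9, 13, 12, 5, 6, 14, 15, 4]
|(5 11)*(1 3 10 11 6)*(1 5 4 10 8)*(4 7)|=|(1 3 8)(4 10 11 7)(5 6)|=12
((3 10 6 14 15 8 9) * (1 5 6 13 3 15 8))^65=(1 6 8 15 5 14 9)(3 13 10)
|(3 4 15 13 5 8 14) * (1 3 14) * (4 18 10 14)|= |(1 3 18 10 14 4 15 13 5 8)|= 10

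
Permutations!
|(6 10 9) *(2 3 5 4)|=|(2 3 5 4)(6 10 9)|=12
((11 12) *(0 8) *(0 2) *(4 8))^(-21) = ((0 4 8 2)(11 12))^(-21) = (0 2 8 4)(11 12)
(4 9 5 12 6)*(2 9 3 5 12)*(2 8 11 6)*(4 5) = (2 9 12)(3 4)(5 8 11 6) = [0, 1, 9, 4, 3, 8, 5, 7, 11, 12, 10, 6, 2]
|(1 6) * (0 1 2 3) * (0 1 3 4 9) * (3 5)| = 8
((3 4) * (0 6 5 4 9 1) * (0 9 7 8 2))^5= (0 7 5 2 3 6 8 4)(1 9)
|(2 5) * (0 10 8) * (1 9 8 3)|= 6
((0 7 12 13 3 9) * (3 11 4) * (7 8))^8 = ((0 8 7 12 13 11 4 3 9))^8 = (0 9 3 4 11 13 12 7 8)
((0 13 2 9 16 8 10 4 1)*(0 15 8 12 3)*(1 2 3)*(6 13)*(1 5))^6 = (0 13)(1 9 8 12 4)(2 15 16 10 5)(3 6)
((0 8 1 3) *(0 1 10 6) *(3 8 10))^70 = (0 10 6)(1 8 3)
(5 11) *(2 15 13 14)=(2 15 13 14)(5 11)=[0, 1, 15, 3, 4, 11, 6, 7, 8, 9, 10, 5, 12, 14, 2, 13]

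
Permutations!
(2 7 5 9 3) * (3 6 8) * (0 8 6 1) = [8, 0, 7, 2, 4, 9, 6, 5, 3, 1] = (0 8 3 2 7 5 9 1)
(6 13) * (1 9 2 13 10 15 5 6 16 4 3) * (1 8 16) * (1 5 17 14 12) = (1 9 2 13 5 6 10 15 17 14 12)(3 8 16 4) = [0, 9, 13, 8, 3, 6, 10, 7, 16, 2, 15, 11, 1, 5, 12, 17, 4, 14]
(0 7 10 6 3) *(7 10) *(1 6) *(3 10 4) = (0 4 3)(1 6 10) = [4, 6, 2, 0, 3, 5, 10, 7, 8, 9, 1]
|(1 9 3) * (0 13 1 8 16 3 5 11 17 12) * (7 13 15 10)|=|(0 15 10 7 13 1 9 5 11 17 12)(3 8 16)|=33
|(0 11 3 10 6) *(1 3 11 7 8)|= 7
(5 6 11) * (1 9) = (1 9)(5 6 11) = [0, 9, 2, 3, 4, 6, 11, 7, 8, 1, 10, 5]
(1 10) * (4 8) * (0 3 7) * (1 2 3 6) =(0 6 1 10 2 3 7)(4 8) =[6, 10, 3, 7, 8, 5, 1, 0, 4, 9, 2]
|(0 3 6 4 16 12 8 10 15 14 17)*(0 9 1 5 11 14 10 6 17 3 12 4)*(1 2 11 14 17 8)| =8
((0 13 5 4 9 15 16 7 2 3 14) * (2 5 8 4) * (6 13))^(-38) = (0 6 13 8 4 9 15 16 7 5 2 3 14)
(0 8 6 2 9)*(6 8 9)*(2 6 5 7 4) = (0 9)(2 5 7 4) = [9, 1, 5, 3, 2, 7, 6, 4, 8, 0]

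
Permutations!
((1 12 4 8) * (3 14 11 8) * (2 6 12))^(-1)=(1 8 11 14 3 4 12 6 2)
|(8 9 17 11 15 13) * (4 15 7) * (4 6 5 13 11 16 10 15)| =11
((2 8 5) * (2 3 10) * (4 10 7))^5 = ((2 8 5 3 7 4 10))^5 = (2 4 3 8 10 7 5)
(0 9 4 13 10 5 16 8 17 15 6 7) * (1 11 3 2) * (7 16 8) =[9, 11, 1, 2, 13, 8, 16, 0, 17, 4, 5, 3, 12, 10, 14, 6, 7, 15] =(0 9 4 13 10 5 8 17 15 6 16 7)(1 11 3 2)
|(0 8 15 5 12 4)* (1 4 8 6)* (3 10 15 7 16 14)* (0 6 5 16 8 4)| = |(0 5 12 4 6 1)(3 10 15 16 14)(7 8)| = 30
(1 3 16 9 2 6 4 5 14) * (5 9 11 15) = [0, 3, 6, 16, 9, 14, 4, 7, 8, 2, 10, 15, 12, 13, 1, 5, 11] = (1 3 16 11 15 5 14)(2 6 4 9)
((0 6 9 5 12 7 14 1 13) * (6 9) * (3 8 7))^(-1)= (0 13 1 14 7 8 3 12 5 9)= ((0 9 5 12 3 8 7 14 1 13))^(-1)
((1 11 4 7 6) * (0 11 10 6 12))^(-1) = ((0 11 4 7 12)(1 10 6))^(-1) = (0 12 7 4 11)(1 6 10)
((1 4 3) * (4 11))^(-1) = ((1 11 4 3))^(-1) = (1 3 4 11)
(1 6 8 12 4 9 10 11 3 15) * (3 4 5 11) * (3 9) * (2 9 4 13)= (1 6 8 12 5 11 13 2 9 10 4 3 15)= [0, 6, 9, 15, 3, 11, 8, 7, 12, 10, 4, 13, 5, 2, 14, 1]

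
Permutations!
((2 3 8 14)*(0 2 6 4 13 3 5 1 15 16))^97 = ((0 2 5 1 15 16)(3 8 14 6 4 13))^97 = (0 2 5 1 15 16)(3 8 14 6 4 13)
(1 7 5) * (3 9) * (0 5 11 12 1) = (0 5)(1 7 11 12)(3 9) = [5, 7, 2, 9, 4, 0, 6, 11, 8, 3, 10, 12, 1]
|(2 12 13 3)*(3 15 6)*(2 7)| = 7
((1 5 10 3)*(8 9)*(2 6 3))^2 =((1 5 10 2 6 3)(8 9))^2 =(1 10 6)(2 3 5)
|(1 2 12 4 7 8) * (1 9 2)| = 6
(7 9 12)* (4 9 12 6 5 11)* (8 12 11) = (4 9 6 5 8 12 7 11) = [0, 1, 2, 3, 9, 8, 5, 11, 12, 6, 10, 4, 7]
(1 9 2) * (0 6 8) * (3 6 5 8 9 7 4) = (0 5 8)(1 7 4 3 6 9 2) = [5, 7, 1, 6, 3, 8, 9, 4, 0, 2]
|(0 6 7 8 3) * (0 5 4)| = 7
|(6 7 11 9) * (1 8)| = 4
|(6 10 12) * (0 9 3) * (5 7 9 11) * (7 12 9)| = 8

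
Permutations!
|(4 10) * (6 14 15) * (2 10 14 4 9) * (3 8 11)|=|(2 10 9)(3 8 11)(4 14 15 6)|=12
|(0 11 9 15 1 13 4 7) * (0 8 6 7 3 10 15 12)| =12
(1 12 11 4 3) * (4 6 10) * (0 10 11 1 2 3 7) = [10, 12, 3, 2, 7, 5, 11, 0, 8, 9, 4, 6, 1] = (0 10 4 7)(1 12)(2 3)(6 11)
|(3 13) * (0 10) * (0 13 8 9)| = 6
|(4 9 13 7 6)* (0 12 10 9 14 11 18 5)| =12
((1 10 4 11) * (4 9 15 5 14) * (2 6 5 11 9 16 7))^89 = (1 6 15 7 4 10 5 11 2 9 16 14)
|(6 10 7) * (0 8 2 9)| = 12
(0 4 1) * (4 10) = [10, 0, 2, 3, 1, 5, 6, 7, 8, 9, 4] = (0 10 4 1)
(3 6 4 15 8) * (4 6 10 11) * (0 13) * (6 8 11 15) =(0 13)(3 10 15 11 4 6 8) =[13, 1, 2, 10, 6, 5, 8, 7, 3, 9, 15, 4, 12, 0, 14, 11]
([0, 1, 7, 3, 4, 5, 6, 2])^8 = (7)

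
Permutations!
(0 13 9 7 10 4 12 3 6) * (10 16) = (0 13 9 7 16 10 4 12 3 6) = [13, 1, 2, 6, 12, 5, 0, 16, 8, 7, 4, 11, 3, 9, 14, 15, 10]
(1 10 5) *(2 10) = (1 2 10 5) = [0, 2, 10, 3, 4, 1, 6, 7, 8, 9, 5]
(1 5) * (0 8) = (0 8)(1 5) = [8, 5, 2, 3, 4, 1, 6, 7, 0]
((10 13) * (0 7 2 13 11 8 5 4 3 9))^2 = (0 2 10 8 4 9 7 13 11 5 3)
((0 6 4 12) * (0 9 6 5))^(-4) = (12) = ((0 5)(4 12 9 6))^(-4)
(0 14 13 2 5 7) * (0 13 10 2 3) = (0 14 10 2 5 7 13 3) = [14, 1, 5, 0, 4, 7, 6, 13, 8, 9, 2, 11, 12, 3, 10]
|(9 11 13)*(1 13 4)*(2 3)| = 10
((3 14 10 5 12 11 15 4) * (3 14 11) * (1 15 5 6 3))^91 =((1 15 4 14 10 6 3 11 5 12))^91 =(1 15 4 14 10 6 3 11 5 12)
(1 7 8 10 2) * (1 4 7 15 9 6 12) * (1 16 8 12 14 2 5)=[0, 15, 4, 3, 7, 1, 14, 12, 10, 6, 5, 11, 16, 13, 2, 9, 8]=(1 15 9 6 14 2 4 7 12 16 8 10 5)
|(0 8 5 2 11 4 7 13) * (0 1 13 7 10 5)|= |(0 8)(1 13)(2 11 4 10 5)|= 10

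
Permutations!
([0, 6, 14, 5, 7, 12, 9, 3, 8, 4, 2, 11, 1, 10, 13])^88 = [0, 1, 2, 3, 4, 5, 6, 7, 8, 9, 10, 11, 12, 13, 14]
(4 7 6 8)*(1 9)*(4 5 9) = (1 4 7 6 8 5 9) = [0, 4, 2, 3, 7, 9, 8, 6, 5, 1]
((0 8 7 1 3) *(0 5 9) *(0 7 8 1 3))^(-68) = (9) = ((0 1)(3 5 9 7))^(-68)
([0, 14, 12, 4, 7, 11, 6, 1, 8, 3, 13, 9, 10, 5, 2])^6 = (1 5)(2 9)(3 12)(4 10)(7 13)(11 14)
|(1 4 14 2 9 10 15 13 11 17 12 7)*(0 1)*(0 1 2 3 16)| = 15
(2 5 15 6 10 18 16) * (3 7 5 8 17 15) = (2 8 17 15 6 10 18 16)(3 7 5) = [0, 1, 8, 7, 4, 3, 10, 5, 17, 9, 18, 11, 12, 13, 14, 6, 2, 15, 16]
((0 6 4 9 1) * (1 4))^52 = (9)(0 6 1) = ((0 6 1)(4 9))^52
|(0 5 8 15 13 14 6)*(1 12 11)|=21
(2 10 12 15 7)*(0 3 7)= (0 3 7 2 10 12 15)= [3, 1, 10, 7, 4, 5, 6, 2, 8, 9, 12, 11, 15, 13, 14, 0]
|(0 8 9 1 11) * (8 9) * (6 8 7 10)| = 4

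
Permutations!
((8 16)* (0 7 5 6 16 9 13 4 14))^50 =((0 7 5 6 16 8 9 13 4 14))^50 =(16)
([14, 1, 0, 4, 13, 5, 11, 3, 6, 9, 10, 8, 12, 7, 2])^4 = (0 14 2)(6 11 8)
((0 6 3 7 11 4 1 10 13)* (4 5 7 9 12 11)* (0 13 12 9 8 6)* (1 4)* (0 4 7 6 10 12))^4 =((13)(0 4 7 1 12 11 5 6 3 8 10))^4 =(13)(0 12 3 4 11 8 7 5 10 1 6)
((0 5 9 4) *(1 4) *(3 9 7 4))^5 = (0 5 7 4)(1 9 3)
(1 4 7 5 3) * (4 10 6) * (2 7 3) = [0, 10, 7, 1, 3, 2, 4, 5, 8, 9, 6] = (1 10 6 4 3)(2 7 5)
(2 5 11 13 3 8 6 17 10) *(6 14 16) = (2 5 11 13 3 8 14 16 6 17 10) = [0, 1, 5, 8, 4, 11, 17, 7, 14, 9, 2, 13, 12, 3, 16, 15, 6, 10]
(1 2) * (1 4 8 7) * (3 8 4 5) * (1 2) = [0, 1, 5, 8, 4, 3, 6, 2, 7] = (2 5 3 8 7)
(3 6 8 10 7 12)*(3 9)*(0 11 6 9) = (0 11 6 8 10 7 12)(3 9) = [11, 1, 2, 9, 4, 5, 8, 12, 10, 3, 7, 6, 0]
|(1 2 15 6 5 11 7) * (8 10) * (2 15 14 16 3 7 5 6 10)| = |(1 15 10 8 2 14 16 3 7)(5 11)| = 18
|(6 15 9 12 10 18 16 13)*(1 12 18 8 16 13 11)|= |(1 12 10 8 16 11)(6 15 9 18 13)|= 30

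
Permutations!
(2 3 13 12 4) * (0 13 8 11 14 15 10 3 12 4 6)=(0 13 4 2 12 6)(3 8 11 14 15 10)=[13, 1, 12, 8, 2, 5, 0, 7, 11, 9, 3, 14, 6, 4, 15, 10]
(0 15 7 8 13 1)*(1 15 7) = (0 7 8 13 15 1) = [7, 0, 2, 3, 4, 5, 6, 8, 13, 9, 10, 11, 12, 15, 14, 1]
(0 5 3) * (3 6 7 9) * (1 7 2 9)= (0 5 6 2 9 3)(1 7)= [5, 7, 9, 0, 4, 6, 2, 1, 8, 3]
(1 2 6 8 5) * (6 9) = [0, 2, 9, 3, 4, 1, 8, 7, 5, 6] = (1 2 9 6 8 5)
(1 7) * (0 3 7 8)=(0 3 7 1 8)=[3, 8, 2, 7, 4, 5, 6, 1, 0]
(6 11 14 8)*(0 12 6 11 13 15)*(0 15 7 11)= [12, 1, 2, 3, 4, 5, 13, 11, 0, 9, 10, 14, 6, 7, 8, 15]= (15)(0 12 6 13 7 11 14 8)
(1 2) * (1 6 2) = (2 6) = [0, 1, 6, 3, 4, 5, 2]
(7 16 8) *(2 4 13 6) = (2 4 13 6)(7 16 8) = [0, 1, 4, 3, 13, 5, 2, 16, 7, 9, 10, 11, 12, 6, 14, 15, 8]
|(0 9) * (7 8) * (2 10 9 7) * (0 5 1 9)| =15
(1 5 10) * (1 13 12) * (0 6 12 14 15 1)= [6, 5, 2, 3, 4, 10, 12, 7, 8, 9, 13, 11, 0, 14, 15, 1]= (0 6 12)(1 5 10 13 14 15)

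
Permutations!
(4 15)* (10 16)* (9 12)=[0, 1, 2, 3, 15, 5, 6, 7, 8, 12, 16, 11, 9, 13, 14, 4, 10]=(4 15)(9 12)(10 16)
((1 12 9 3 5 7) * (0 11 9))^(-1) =((0 11 9 3 5 7 1 12))^(-1) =(0 12 1 7 5 3 9 11)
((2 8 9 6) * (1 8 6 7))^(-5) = ((1 8 9 7)(2 6))^(-5) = (1 7 9 8)(2 6)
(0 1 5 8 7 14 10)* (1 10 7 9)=(0 10)(1 5 8 9)(7 14)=[10, 5, 2, 3, 4, 8, 6, 14, 9, 1, 0, 11, 12, 13, 7]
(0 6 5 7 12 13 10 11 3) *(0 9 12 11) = (0 6 5 7 11 3 9 12 13 10) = [6, 1, 2, 9, 4, 7, 5, 11, 8, 12, 0, 3, 13, 10]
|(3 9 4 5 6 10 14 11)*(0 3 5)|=|(0 3 9 4)(5 6 10 14 11)|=20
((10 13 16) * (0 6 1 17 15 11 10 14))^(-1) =(0 14 16 13 10 11 15 17 1 6)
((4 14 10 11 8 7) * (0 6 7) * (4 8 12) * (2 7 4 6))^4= (4 12 10)(6 11 14)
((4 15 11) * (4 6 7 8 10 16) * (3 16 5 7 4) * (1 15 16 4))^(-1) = ((1 15 11 6)(3 4 16)(5 7 8 10))^(-1) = (1 6 11 15)(3 16 4)(5 10 8 7)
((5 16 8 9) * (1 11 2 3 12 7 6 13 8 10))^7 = (1 13 11 8 2 9 3 5 12 16 7 10 6)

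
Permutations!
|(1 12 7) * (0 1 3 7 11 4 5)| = |(0 1 12 11 4 5)(3 7)| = 6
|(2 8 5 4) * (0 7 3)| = 12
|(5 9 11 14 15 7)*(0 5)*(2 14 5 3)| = 6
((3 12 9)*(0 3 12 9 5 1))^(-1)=((0 3 9 12 5 1))^(-1)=(0 1 5 12 9 3)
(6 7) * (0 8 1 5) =[8, 5, 2, 3, 4, 0, 7, 6, 1] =(0 8 1 5)(6 7)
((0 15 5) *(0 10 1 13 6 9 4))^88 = ((0 15 5 10 1 13 6 9 4))^88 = (0 9 13 10 15 4 6 1 5)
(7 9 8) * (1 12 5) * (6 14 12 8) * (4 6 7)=(1 8 4 6 14 12 5)(7 9)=[0, 8, 2, 3, 6, 1, 14, 9, 4, 7, 10, 11, 5, 13, 12]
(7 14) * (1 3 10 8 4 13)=(1 3 10 8 4 13)(7 14)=[0, 3, 2, 10, 13, 5, 6, 14, 4, 9, 8, 11, 12, 1, 7]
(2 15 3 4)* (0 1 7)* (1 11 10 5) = (0 11 10 5 1 7)(2 15 3 4) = [11, 7, 15, 4, 2, 1, 6, 0, 8, 9, 5, 10, 12, 13, 14, 3]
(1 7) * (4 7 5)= (1 5 4 7)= [0, 5, 2, 3, 7, 4, 6, 1]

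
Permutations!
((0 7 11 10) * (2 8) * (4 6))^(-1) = (0 10 11 7)(2 8)(4 6)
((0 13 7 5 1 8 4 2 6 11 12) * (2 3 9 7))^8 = (0 2 11)(1 8 4 3 9 7 5)(6 12 13)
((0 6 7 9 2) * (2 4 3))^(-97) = ((0 6 7 9 4 3 2))^(-97) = (0 6 7 9 4 3 2)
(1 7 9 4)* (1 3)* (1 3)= [0, 7, 2, 3, 1, 5, 6, 9, 8, 4]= (1 7 9 4)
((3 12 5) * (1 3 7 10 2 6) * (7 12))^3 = ((1 3 7 10 2 6)(5 12))^3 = (1 10)(2 3)(5 12)(6 7)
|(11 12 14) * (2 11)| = 4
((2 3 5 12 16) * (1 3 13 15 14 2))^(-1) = (1 16 12 5 3)(2 14 15 13)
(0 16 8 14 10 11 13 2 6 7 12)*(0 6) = (0 16 8 14 10 11 13 2)(6 7 12) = [16, 1, 0, 3, 4, 5, 7, 12, 14, 9, 11, 13, 6, 2, 10, 15, 8]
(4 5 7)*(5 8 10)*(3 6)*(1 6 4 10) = (1 6 3 4 8)(5 7 10) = [0, 6, 2, 4, 8, 7, 3, 10, 1, 9, 5]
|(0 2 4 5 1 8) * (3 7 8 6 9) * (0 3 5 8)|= 12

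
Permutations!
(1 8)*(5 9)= (1 8)(5 9)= [0, 8, 2, 3, 4, 9, 6, 7, 1, 5]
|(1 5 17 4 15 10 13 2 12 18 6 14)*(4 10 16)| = |(1 5 17 10 13 2 12 18 6 14)(4 15 16)| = 30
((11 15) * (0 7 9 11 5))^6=(15)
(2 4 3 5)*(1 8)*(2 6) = (1 8)(2 4 3 5 6) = [0, 8, 4, 5, 3, 6, 2, 7, 1]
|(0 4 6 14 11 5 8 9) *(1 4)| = 9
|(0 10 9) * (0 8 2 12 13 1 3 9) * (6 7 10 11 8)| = |(0 11 8 2 12 13 1 3 9 6 7 10)| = 12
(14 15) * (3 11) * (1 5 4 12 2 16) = (1 5 4 12 2 16)(3 11)(14 15) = [0, 5, 16, 11, 12, 4, 6, 7, 8, 9, 10, 3, 2, 13, 15, 14, 1]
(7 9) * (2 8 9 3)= (2 8 9 7 3)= [0, 1, 8, 2, 4, 5, 6, 3, 9, 7]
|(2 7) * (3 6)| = 2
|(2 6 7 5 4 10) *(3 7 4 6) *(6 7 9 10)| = |(2 3 9 10)(4 6)(5 7)| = 4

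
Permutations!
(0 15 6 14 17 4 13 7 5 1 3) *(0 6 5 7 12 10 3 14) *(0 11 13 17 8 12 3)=(0 15 5 1 14 8 12 10)(3 6 11 13)(4 17)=[15, 14, 2, 6, 17, 1, 11, 7, 12, 9, 0, 13, 10, 3, 8, 5, 16, 4]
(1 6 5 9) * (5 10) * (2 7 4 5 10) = (10)(1 6 2 7 4 5 9) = [0, 6, 7, 3, 5, 9, 2, 4, 8, 1, 10]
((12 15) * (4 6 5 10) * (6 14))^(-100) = ((4 14 6 5 10)(12 15))^(-100) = (15)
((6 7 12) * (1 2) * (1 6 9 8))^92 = ((1 2 6 7 12 9 8))^92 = (1 2 6 7 12 9 8)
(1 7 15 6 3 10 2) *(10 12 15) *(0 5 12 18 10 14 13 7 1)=(0 5 12 15 6 3 18 10 2)(7 14 13)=[5, 1, 0, 18, 4, 12, 3, 14, 8, 9, 2, 11, 15, 7, 13, 6, 16, 17, 10]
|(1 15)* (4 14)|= 2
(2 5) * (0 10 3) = (0 10 3)(2 5) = [10, 1, 5, 0, 4, 2, 6, 7, 8, 9, 3]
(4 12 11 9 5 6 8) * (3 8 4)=[0, 1, 2, 8, 12, 6, 4, 7, 3, 5, 10, 9, 11]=(3 8)(4 12 11 9 5 6)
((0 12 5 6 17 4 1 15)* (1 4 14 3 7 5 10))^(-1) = (0 15 1 10 12)(3 14 17 6 5 7)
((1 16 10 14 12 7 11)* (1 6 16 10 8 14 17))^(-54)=((1 10 17)(6 16 8 14 12 7 11))^(-54)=(17)(6 8 12 11 16 14 7)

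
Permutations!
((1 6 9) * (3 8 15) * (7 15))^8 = ((1 6 9)(3 8 7 15))^8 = (15)(1 9 6)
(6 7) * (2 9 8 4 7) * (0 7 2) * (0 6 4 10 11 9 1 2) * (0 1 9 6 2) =(0 7 4 1)(2 9 8 10 11 6) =[7, 0, 9, 3, 1, 5, 2, 4, 10, 8, 11, 6]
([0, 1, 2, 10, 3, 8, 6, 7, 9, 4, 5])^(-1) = [0, 1, 2, 4, 9, 10, 6, 7, 5, 8, 3]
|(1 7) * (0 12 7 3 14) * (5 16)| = |(0 12 7 1 3 14)(5 16)| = 6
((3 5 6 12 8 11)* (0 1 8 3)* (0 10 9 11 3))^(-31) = (0 5 1 6 8 12 3)(9 10 11)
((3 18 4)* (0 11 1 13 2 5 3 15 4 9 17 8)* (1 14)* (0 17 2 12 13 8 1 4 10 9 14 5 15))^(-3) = ((0 11 5 3 18 14 4)(1 8 17)(2 15 10 9)(12 13))^(-3) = (0 18 11 14 5 4 3)(2 15 10 9)(12 13)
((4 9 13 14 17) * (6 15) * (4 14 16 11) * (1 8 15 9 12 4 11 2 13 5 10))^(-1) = ((1 8 15 6 9 5 10)(2 13 16)(4 12)(14 17))^(-1) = (1 10 5 9 6 15 8)(2 16 13)(4 12)(14 17)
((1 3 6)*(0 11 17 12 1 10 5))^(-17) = (0 11 17 12 1 3 6 10 5)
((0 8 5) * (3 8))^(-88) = (8)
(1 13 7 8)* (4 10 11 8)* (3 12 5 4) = (1 13 7 3 12 5 4 10 11 8) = [0, 13, 2, 12, 10, 4, 6, 3, 1, 9, 11, 8, 5, 7]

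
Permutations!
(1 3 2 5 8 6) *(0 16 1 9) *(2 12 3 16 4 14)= (0 4 14 2 5 8 6 9)(1 16)(3 12)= [4, 16, 5, 12, 14, 8, 9, 7, 6, 0, 10, 11, 3, 13, 2, 15, 1]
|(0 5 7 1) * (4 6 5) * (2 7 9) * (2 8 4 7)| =15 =|(0 7 1)(4 6 5 9 8)|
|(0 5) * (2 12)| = 2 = |(0 5)(2 12)|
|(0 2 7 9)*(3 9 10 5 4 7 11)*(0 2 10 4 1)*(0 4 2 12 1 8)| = 8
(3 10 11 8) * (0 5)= (0 5)(3 10 11 8)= [5, 1, 2, 10, 4, 0, 6, 7, 3, 9, 11, 8]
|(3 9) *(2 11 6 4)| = 4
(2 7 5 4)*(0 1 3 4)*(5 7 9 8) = (0 1 3 4 2 9 8 5) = [1, 3, 9, 4, 2, 0, 6, 7, 5, 8]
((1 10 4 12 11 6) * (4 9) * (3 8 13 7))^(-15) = ((1 10 9 4 12 11 6)(3 8 13 7))^(-15) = (1 6 11 12 4 9 10)(3 8 13 7)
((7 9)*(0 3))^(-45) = (0 3)(7 9)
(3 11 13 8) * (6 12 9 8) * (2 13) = (2 13 6 12 9 8 3 11) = [0, 1, 13, 11, 4, 5, 12, 7, 3, 8, 10, 2, 9, 6]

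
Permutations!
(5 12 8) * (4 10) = (4 10)(5 12 8) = [0, 1, 2, 3, 10, 12, 6, 7, 5, 9, 4, 11, 8]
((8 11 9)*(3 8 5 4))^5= ((3 8 11 9 5 4))^5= (3 4 5 9 11 8)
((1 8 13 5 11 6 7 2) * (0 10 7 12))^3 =((0 10 7 2 1 8 13 5 11 6 12))^3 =(0 2 13 6 10 1 5 12 7 8 11)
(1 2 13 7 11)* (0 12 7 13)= (13)(0 12 7 11 1 2)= [12, 2, 0, 3, 4, 5, 6, 11, 8, 9, 10, 1, 7, 13]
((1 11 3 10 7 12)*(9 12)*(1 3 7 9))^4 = (12)(1 11 7)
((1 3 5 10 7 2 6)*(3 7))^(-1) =(1 6 2 7)(3 10 5)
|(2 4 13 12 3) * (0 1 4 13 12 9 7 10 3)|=12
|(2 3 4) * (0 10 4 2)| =6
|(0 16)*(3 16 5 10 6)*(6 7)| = 7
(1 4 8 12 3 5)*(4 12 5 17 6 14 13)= (1 12 3 17 6 14 13 4 8 5)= [0, 12, 2, 17, 8, 1, 14, 7, 5, 9, 10, 11, 3, 4, 13, 15, 16, 6]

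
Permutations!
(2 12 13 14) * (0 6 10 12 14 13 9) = (0 6 10 12 9)(2 14) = [6, 1, 14, 3, 4, 5, 10, 7, 8, 0, 12, 11, 9, 13, 2]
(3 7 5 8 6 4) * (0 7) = (0 7 5 8 6 4 3) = [7, 1, 2, 0, 3, 8, 4, 5, 6]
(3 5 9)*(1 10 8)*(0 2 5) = (0 2 5 9 3)(1 10 8) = [2, 10, 5, 0, 4, 9, 6, 7, 1, 3, 8]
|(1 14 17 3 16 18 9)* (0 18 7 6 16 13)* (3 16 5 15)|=13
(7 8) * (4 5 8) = (4 5 8 7) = [0, 1, 2, 3, 5, 8, 6, 4, 7]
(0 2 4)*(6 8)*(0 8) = (0 2 4 8 6) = [2, 1, 4, 3, 8, 5, 0, 7, 6]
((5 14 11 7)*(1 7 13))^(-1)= (1 13 11 14 5 7)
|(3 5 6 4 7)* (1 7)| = |(1 7 3 5 6 4)| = 6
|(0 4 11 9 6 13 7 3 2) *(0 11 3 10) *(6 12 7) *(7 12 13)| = 10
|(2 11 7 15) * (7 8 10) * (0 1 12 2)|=|(0 1 12 2 11 8 10 7 15)|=9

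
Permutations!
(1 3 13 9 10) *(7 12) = (1 3 13 9 10)(7 12) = [0, 3, 2, 13, 4, 5, 6, 12, 8, 10, 1, 11, 7, 9]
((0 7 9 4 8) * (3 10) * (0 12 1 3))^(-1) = (0 10 3 1 12 8 4 9 7)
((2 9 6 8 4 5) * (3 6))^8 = (2 9 3 6 8 4 5)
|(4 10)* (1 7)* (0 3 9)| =6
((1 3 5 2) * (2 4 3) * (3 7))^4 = (7)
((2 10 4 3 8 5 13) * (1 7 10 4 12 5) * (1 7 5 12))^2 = (1 13 4 8 10 5 2 3 7)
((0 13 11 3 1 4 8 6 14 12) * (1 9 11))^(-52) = (0 8)(1 14)(3 11 9)(4 12)(6 13)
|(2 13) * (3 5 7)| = |(2 13)(3 5 7)| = 6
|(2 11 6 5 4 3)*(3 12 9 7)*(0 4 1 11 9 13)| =|(0 4 12 13)(1 11 6 5)(2 9 7 3)| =4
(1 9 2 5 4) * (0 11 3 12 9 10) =[11, 10, 5, 12, 1, 4, 6, 7, 8, 2, 0, 3, 9] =(0 11 3 12 9 2 5 4 1 10)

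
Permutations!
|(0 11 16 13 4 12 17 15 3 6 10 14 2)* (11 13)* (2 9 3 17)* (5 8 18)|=|(0 13 4 12 2)(3 6 10 14 9)(5 8 18)(11 16)(15 17)|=30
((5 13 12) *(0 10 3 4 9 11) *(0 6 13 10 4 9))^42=((0 4)(3 9 11 6 13 12 5 10))^42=(3 11 13 5)(6 12 10 9)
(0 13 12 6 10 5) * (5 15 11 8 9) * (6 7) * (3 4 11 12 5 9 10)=(0 13 5)(3 4 11 8 10 15 12 7 6)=[13, 1, 2, 4, 11, 0, 3, 6, 10, 9, 15, 8, 7, 5, 14, 12]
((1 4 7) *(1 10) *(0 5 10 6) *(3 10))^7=((0 5 3 10 1 4 7 6))^7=(0 6 7 4 1 10 3 5)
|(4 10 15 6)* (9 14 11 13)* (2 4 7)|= 12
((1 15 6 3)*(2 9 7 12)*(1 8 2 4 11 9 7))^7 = ((1 15 6 3 8 2 7 12 4 11 9))^7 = (1 12 3 9 7 6 11 2 15 4 8)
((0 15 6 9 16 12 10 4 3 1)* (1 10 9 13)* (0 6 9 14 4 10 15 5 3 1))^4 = ((0 5 3 15 9 16 12 14 4 1 6 13))^4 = (0 9 4)(1 5 16)(3 12 6)(13 15 14)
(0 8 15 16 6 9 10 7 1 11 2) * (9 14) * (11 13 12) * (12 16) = (0 8 15 12 11 2)(1 13 16 6 14 9 10 7) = [8, 13, 0, 3, 4, 5, 14, 1, 15, 10, 7, 2, 11, 16, 9, 12, 6]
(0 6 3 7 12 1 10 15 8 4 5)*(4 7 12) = (0 6 3 12 1 10 15 8 7 4 5) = [6, 10, 2, 12, 5, 0, 3, 4, 7, 9, 15, 11, 1, 13, 14, 8]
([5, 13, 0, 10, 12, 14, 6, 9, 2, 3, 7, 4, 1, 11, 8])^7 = (0 14 2 5 8)(1 11 12 13 4)(3 9 7 10)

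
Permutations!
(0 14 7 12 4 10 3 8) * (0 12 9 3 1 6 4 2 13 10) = [14, 6, 13, 8, 0, 5, 4, 9, 12, 3, 1, 11, 2, 10, 7] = (0 14 7 9 3 8 12 2 13 10 1 6 4)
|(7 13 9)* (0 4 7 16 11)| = 7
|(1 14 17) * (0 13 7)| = 3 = |(0 13 7)(1 14 17)|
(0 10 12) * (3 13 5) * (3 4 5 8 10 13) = (0 13 8 10 12)(4 5) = [13, 1, 2, 3, 5, 4, 6, 7, 10, 9, 12, 11, 0, 8]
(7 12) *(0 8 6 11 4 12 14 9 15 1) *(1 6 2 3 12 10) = (0 8 2 3 12 7 14 9 15 6 11 4 10 1) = [8, 0, 3, 12, 10, 5, 11, 14, 2, 15, 1, 4, 7, 13, 9, 6]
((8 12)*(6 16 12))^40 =((6 16 12 8))^40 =(16)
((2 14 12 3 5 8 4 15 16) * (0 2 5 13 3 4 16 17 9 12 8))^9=(0 8)(2 16)(3 13)(4 12 9 17 15)(5 14)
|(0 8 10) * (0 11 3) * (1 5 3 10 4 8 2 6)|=|(0 2 6 1 5 3)(4 8)(10 11)|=6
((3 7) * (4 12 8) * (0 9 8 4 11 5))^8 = ((0 9 8 11 5)(3 7)(4 12))^8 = (12)(0 11 9 5 8)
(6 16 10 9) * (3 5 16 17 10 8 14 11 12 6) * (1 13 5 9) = (1 13 5 16 8 14 11 12 6 17 10)(3 9) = [0, 13, 2, 9, 4, 16, 17, 7, 14, 3, 1, 12, 6, 5, 11, 15, 8, 10]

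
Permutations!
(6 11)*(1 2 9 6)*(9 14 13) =(1 2 14 13 9 6 11) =[0, 2, 14, 3, 4, 5, 11, 7, 8, 6, 10, 1, 12, 9, 13]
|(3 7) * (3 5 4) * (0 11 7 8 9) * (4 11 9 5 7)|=|(0 9)(3 8 5 11 4)|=10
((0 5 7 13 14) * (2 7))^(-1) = (0 14 13 7 2 5)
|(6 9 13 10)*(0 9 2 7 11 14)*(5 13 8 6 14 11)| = |(0 9 8 6 2 7 5 13 10 14)| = 10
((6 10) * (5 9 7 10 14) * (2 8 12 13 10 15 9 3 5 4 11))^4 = ((2 8 12 13 10 6 14 4 11)(3 5)(7 15 9))^4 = (2 10 11 13 4 12 14 8 6)(7 15 9)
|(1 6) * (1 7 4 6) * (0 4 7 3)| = 4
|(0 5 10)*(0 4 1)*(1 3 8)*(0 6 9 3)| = |(0 5 10 4)(1 6 9 3 8)| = 20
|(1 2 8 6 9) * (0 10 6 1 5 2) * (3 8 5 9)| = 6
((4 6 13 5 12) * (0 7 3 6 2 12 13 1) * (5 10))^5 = ((0 7 3 6 1)(2 12 4)(5 13 10))^5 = (2 4 12)(5 10 13)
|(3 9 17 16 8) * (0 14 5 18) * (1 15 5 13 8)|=|(0 14 13 8 3 9 17 16 1 15 5 18)|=12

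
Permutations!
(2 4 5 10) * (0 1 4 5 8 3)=(0 1 4 8 3)(2 5 10)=[1, 4, 5, 0, 8, 10, 6, 7, 3, 9, 2]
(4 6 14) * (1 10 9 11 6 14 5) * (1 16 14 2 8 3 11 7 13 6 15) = (1 10 9 7 13 6 5 16 14 4 2 8 3 11 15) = [0, 10, 8, 11, 2, 16, 5, 13, 3, 7, 9, 15, 12, 6, 4, 1, 14]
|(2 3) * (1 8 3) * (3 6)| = |(1 8 6 3 2)| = 5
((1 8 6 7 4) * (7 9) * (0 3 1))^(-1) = ((0 3 1 8 6 9 7 4))^(-1) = (0 4 7 9 6 8 1 3)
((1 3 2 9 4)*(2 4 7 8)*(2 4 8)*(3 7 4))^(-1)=(1 4 9 2 7)(3 8)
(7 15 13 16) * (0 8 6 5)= (0 8 6 5)(7 15 13 16)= [8, 1, 2, 3, 4, 0, 5, 15, 6, 9, 10, 11, 12, 16, 14, 13, 7]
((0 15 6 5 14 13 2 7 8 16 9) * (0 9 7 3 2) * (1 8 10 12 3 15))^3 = (0 16 12 15 14 1 7 3 6 13 8 10 2 5)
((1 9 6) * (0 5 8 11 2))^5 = (11)(1 6 9) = ((0 5 8 11 2)(1 9 6))^5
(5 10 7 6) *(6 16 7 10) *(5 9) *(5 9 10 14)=(5 6 10 14)(7 16)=[0, 1, 2, 3, 4, 6, 10, 16, 8, 9, 14, 11, 12, 13, 5, 15, 7]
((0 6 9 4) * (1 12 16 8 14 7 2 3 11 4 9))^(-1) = ((0 6 1 12 16 8 14 7 2 3 11 4))^(-1) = (0 4 11 3 2 7 14 8 16 12 1 6)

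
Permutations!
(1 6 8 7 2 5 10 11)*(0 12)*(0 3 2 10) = (0 12 3 2 5)(1 6 8 7 10 11) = [12, 6, 5, 2, 4, 0, 8, 10, 7, 9, 11, 1, 3]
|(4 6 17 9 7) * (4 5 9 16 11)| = |(4 6 17 16 11)(5 9 7)| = 15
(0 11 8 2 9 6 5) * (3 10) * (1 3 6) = (0 11 8 2 9 1 3 10 6 5) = [11, 3, 9, 10, 4, 0, 5, 7, 2, 1, 6, 8]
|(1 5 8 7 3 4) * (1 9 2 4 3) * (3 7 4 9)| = |(1 5 8 4 3 7)(2 9)| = 6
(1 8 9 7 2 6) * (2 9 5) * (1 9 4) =(1 8 5 2 6 9 7 4) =[0, 8, 6, 3, 1, 2, 9, 4, 5, 7]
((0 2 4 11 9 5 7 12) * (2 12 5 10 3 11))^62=(12)(3 9)(10 11)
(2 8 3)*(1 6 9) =[0, 6, 8, 2, 4, 5, 9, 7, 3, 1] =(1 6 9)(2 8 3)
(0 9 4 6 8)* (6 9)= (0 6 8)(4 9)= [6, 1, 2, 3, 9, 5, 8, 7, 0, 4]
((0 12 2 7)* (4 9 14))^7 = ((0 12 2 7)(4 9 14))^7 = (0 7 2 12)(4 9 14)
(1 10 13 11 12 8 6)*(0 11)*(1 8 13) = (0 11 12 13)(1 10)(6 8) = [11, 10, 2, 3, 4, 5, 8, 7, 6, 9, 1, 12, 13, 0]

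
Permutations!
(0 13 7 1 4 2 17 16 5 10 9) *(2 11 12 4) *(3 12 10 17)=(0 13 7 1 2 3 12 4 11 10 9)(5 17 16)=[13, 2, 3, 12, 11, 17, 6, 1, 8, 0, 9, 10, 4, 7, 14, 15, 5, 16]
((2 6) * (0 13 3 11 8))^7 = ((0 13 3 11 8)(2 6))^7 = (0 3 8 13 11)(2 6)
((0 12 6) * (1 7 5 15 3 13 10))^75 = ((0 12 6)(1 7 5 15 3 13 10))^75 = (1 13 15 7 10 3 5)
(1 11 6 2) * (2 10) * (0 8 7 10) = (0 8 7 10 2 1 11 6) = [8, 11, 1, 3, 4, 5, 0, 10, 7, 9, 2, 6]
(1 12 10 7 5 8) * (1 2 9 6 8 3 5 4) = (1 12 10 7 4)(2 9 6 8)(3 5) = [0, 12, 9, 5, 1, 3, 8, 4, 2, 6, 7, 11, 10]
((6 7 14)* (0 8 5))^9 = ((0 8 5)(6 7 14))^9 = (14)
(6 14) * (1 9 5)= (1 9 5)(6 14)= [0, 9, 2, 3, 4, 1, 14, 7, 8, 5, 10, 11, 12, 13, 6]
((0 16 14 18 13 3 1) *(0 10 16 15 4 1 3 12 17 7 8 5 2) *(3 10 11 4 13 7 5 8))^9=(0 13 17 2 15 12 5)(3 14)(7 16)(10 18)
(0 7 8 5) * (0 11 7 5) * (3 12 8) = (0 5 11 7 3 12 8) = [5, 1, 2, 12, 4, 11, 6, 3, 0, 9, 10, 7, 8]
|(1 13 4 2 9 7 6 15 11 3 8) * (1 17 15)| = 35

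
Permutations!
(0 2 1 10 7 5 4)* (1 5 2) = [1, 10, 5, 3, 0, 4, 6, 2, 8, 9, 7] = (0 1 10 7 2 5 4)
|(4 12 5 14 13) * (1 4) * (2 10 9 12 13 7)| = 21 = |(1 4 13)(2 10 9 12 5 14 7)|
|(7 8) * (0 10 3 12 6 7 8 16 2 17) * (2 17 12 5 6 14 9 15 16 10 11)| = |(0 11 2 12 14 9 15 16 17)(3 5 6 7 10)| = 45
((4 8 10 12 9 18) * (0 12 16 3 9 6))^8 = (0 6 12)(3 9 18 4 8 10 16)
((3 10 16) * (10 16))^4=((3 16))^4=(16)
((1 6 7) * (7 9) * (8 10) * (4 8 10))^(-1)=((10)(1 6 9 7)(4 8))^(-1)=(10)(1 7 9 6)(4 8)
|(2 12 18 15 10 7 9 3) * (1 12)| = 9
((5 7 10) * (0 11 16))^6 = (16)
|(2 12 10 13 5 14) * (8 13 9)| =8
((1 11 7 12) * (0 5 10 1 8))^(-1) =((0 5 10 1 11 7 12 8))^(-1) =(0 8 12 7 11 1 10 5)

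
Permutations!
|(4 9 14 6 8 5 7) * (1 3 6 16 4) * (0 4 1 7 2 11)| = 12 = |(0 4 9 14 16 1 3 6 8 5 2 11)|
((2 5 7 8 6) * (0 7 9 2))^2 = ((0 7 8 6)(2 5 9))^2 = (0 8)(2 9 5)(6 7)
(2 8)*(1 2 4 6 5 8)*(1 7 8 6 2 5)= [0, 5, 7, 3, 2, 6, 1, 8, 4]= (1 5 6)(2 7 8 4)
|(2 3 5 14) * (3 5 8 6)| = |(2 5 14)(3 8 6)| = 3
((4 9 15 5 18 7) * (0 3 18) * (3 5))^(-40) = ((0 5)(3 18 7 4 9 15))^(-40) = (3 7 9)(4 15 18)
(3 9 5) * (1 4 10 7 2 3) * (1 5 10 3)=(1 4 3 9 10 7 2)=[0, 4, 1, 9, 3, 5, 6, 2, 8, 10, 7]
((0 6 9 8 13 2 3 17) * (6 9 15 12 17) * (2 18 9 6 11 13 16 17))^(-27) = (0 17 16 8 9 18 13 11 3 2 12 15 6)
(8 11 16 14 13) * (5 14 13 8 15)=(5 14 8 11 16 13 15)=[0, 1, 2, 3, 4, 14, 6, 7, 11, 9, 10, 16, 12, 15, 8, 5, 13]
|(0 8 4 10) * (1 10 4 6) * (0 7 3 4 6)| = 6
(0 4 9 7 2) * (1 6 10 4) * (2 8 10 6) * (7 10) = (0 1 2)(4 9 10)(7 8) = [1, 2, 0, 3, 9, 5, 6, 8, 7, 10, 4]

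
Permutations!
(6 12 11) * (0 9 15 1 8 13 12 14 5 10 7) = (0 9 15 1 8 13 12 11 6 14 5 10 7) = [9, 8, 2, 3, 4, 10, 14, 0, 13, 15, 7, 6, 11, 12, 5, 1]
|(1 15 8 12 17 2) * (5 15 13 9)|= 9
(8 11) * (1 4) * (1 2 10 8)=[0, 4, 10, 3, 2, 5, 6, 7, 11, 9, 8, 1]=(1 4 2 10 8 11)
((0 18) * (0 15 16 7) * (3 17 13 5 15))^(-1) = (0 7 16 15 5 13 17 3 18)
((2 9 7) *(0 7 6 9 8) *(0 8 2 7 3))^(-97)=((0 3)(6 9))^(-97)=(0 3)(6 9)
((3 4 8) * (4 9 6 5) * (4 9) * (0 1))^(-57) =(9)(0 1)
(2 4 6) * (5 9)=(2 4 6)(5 9)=[0, 1, 4, 3, 6, 9, 2, 7, 8, 5]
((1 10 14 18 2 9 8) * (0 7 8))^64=((0 7 8 1 10 14 18 2 9))^64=(0 7 8 1 10 14 18 2 9)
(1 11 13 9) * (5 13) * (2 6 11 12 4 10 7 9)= (1 12 4 10 7 9)(2 6 11 5 13)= [0, 12, 6, 3, 10, 13, 11, 9, 8, 1, 7, 5, 4, 2]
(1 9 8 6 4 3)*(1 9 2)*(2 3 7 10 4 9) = [0, 3, 1, 2, 7, 5, 9, 10, 6, 8, 4] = (1 3 2)(4 7 10)(6 9 8)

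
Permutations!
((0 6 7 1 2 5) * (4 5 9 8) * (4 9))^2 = ((0 6 7 1 2 4 5)(8 9))^2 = (9)(0 7 2 5 6 1 4)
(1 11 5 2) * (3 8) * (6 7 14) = (1 11 5 2)(3 8)(6 7 14) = [0, 11, 1, 8, 4, 2, 7, 14, 3, 9, 10, 5, 12, 13, 6]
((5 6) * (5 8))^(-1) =(5 8 6)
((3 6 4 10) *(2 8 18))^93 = (18)(3 6 4 10)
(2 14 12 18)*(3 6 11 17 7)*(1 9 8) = (1 9 8)(2 14 12 18)(3 6 11 17 7) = [0, 9, 14, 6, 4, 5, 11, 3, 1, 8, 10, 17, 18, 13, 12, 15, 16, 7, 2]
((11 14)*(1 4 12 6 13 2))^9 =(1 6)(2 12)(4 13)(11 14)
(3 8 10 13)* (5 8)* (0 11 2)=(0 11 2)(3 5 8 10 13)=[11, 1, 0, 5, 4, 8, 6, 7, 10, 9, 13, 2, 12, 3]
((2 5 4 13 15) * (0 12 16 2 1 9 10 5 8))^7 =(0 16 8 12 2)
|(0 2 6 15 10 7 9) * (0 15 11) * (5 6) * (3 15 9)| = |(0 2 5 6 11)(3 15 10 7)| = 20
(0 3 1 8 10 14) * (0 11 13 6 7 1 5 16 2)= (0 3 5 16 2)(1 8 10 14 11 13 6 7)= [3, 8, 0, 5, 4, 16, 7, 1, 10, 9, 14, 13, 12, 6, 11, 15, 2]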